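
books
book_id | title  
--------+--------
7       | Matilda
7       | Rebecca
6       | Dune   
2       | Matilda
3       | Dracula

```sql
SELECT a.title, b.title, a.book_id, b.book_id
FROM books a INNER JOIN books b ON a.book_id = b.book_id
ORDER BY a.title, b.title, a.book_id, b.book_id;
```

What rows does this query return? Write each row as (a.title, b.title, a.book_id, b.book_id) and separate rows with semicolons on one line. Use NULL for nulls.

INNER JOIN keeps only pairs where the ON condition holds.
Matching on a.book_id = b.book_id.
- a row (book_id=7): matches 2 b row(s) → 2 output row(s).
- a row (book_id=7): matches 2 b row(s) → 2 output row(s).
- a row (book_id=6): matches 1 b row(s) → 1 output row(s).
- a row (book_id=2): matches 1 b row(s) → 1 output row(s).
- a row (book_id=3): matches 1 b row(s) → 1 output row(s).
After projecting and ordering:
a.title | b.title | a.book_id | b.book_id
Dracula | Dracula | 3 | 3
Dune | Dune | 6 | 6
Matilda | Matilda | 2 | 2
Matilda | Matilda | 7 | 7
Matilda | Rebecca | 7 | 7
Rebecca | Matilda | 7 | 7
Rebecca | Rebecca | 7 | 7

(Dracula, Dracula, 3, 3); (Dune, Dune, 6, 6); (Matilda, Matilda, 2, 2); (Matilda, Matilda, 7, 7); (Matilda, Rebecca, 7, 7); (Rebecca, Matilda, 7, 7); (Rebecca, Rebecca, 7, 7)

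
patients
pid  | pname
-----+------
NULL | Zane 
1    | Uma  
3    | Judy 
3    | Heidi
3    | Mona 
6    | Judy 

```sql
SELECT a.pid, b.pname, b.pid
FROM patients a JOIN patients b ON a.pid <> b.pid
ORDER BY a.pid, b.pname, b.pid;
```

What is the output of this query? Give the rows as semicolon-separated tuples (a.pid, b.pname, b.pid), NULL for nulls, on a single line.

INNER JOIN keeps only pairs where the ON condition holds.
Matching on a.pid <> b.pid. A NULL in a compared column never satisfies the condition.
Matched pairs: 14.

(1, Heidi, 3); (1, Judy, 3); (1, Judy, 6); (1, Mona, 3); (3, Judy, 6); (3, Judy, 6); (3, Judy, 6); (3, Uma, 1); (3, Uma, 1); (3, Uma, 1); (6, Heidi, 3); (6, Judy, 3); (6, Mona, 3); (6, Uma, 1)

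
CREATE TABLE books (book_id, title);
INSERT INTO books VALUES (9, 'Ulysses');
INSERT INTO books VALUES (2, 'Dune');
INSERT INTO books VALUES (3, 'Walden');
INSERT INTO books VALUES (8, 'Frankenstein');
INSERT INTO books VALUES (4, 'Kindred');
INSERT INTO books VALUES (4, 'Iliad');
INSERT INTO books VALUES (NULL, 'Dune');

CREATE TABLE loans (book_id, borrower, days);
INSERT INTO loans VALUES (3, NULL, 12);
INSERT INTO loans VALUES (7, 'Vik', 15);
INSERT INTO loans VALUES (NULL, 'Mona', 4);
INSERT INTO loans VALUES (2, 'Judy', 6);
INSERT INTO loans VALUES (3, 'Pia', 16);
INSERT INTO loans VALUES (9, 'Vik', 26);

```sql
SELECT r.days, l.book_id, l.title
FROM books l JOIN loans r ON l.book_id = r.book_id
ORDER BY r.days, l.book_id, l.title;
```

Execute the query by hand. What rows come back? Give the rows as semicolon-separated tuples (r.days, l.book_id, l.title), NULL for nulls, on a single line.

INNER JOIN keeps only pairs where the ON condition holds.
Matching on l.book_id = r.book_id. A NULL in a compared column never satisfies the condition.
Matched pairs: 4.

(6, 2, Dune); (12, 3, Walden); (16, 3, Walden); (26, 9, Ulysses)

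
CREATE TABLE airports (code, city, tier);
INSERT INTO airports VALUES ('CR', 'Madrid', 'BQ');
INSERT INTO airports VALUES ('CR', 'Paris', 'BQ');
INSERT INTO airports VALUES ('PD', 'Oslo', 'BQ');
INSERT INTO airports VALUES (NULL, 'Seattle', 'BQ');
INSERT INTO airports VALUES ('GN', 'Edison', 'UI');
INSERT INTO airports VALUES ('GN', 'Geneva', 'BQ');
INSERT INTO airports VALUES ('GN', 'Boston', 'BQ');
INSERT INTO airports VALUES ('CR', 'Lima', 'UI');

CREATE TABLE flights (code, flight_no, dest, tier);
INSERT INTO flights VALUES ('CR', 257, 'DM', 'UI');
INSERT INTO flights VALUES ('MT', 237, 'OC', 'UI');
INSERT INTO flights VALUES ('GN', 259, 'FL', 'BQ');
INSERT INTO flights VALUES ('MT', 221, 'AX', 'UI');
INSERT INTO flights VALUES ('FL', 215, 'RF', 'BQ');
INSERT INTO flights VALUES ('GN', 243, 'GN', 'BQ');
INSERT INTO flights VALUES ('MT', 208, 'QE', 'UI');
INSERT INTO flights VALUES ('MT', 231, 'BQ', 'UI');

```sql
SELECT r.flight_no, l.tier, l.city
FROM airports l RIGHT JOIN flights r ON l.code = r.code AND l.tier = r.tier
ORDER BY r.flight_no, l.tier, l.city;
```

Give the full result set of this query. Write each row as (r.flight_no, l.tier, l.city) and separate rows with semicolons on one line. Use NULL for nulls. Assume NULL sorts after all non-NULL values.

(208, NULL, NULL); (215, NULL, NULL); (221, NULL, NULL); (231, NULL, NULL); (237, NULL, NULL); (243, BQ, Boston); (243, BQ, Geneva); (257, UI, Lima); (259, BQ, Boston); (259, BQ, Geneva)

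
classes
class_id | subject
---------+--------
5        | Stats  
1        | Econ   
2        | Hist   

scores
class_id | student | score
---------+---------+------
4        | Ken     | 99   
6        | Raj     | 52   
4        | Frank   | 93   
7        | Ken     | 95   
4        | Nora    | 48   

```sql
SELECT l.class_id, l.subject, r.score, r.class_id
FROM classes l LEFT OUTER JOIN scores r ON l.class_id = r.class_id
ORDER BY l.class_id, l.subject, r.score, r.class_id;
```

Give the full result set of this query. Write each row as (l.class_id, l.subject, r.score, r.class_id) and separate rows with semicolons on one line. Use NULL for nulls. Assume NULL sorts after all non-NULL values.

LEFT JOIN keeps every row from `classes`; unmatched rows get NULL for `scores`'s columns.
Matching on l.class_id = r.class_id.
Matched pairs: 0; unmatched l rows kept: 3.

(1, Econ, NULL, NULL); (2, Hist, NULL, NULL); (5, Stats, NULL, NULL)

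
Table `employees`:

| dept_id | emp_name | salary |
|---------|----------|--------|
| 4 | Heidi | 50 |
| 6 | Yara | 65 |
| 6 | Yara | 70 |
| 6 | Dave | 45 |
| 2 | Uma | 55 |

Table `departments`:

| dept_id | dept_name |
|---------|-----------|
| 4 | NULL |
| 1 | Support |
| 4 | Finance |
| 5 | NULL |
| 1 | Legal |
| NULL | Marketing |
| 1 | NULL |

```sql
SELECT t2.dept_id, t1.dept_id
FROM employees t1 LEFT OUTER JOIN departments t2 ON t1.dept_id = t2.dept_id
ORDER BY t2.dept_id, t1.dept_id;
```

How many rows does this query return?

LEFT JOIN keeps every row from `employees`; unmatched rows get NULL for `departments`'s columns.
Matching on t1.dept_id = t2.dept_id. A NULL in a compared column never satisfies the condition.
- t1 (dept_id=4) pairs with 2 row(s) of t2.
- t1 (dept_id=6) has no partner → padded with NULL.
- t1 (dept_id=6) has no partner → padded with NULL.
- t1 (dept_id=6) has no partner → padded with NULL.
- t1 (dept_id=2) has no partner → padded with NULL.
Total: 2 matched + 4 padded = 6 rows.

6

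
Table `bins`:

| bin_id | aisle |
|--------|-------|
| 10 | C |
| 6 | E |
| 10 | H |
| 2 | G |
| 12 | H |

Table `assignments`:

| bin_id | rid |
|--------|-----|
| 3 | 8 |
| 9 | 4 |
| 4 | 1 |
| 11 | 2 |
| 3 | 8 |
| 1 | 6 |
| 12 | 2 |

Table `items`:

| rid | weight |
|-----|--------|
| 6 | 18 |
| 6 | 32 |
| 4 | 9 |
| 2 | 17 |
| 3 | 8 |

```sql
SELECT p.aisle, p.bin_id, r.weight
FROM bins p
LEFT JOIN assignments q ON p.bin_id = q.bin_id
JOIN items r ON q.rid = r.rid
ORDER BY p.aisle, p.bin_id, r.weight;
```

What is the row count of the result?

Step 1 — p LEFT JOIN q on bin_id → 5 row(s).
Then INNER JOIN `items r` on rid: keep only rows whose q.rid appears in r.
Result: 1 row(s).

1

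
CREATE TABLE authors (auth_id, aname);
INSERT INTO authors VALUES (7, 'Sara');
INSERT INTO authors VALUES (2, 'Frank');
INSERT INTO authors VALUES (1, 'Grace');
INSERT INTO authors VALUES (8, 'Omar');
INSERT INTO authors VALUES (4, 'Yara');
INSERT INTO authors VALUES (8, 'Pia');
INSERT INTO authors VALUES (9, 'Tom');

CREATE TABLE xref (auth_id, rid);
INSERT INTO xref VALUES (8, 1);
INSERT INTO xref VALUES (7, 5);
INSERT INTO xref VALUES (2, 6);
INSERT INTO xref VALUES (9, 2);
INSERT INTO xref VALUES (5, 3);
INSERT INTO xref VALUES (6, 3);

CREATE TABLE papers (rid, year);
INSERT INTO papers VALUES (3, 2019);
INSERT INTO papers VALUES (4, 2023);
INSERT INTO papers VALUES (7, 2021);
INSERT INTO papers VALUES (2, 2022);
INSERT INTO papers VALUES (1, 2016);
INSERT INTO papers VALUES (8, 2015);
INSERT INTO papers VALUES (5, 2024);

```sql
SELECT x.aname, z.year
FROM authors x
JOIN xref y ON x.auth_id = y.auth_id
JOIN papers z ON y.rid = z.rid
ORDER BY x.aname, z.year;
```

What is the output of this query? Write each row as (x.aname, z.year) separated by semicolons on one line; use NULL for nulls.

Joins associate left-to-right: authors INNER JOIN xref on auth_id gives 5 intermediate row(s).
Then INNER JOIN `papers z` on rid: keep only rows whose y.rid appears in z.

(Omar, 2016); (Pia, 2016); (Sara, 2024); (Tom, 2022)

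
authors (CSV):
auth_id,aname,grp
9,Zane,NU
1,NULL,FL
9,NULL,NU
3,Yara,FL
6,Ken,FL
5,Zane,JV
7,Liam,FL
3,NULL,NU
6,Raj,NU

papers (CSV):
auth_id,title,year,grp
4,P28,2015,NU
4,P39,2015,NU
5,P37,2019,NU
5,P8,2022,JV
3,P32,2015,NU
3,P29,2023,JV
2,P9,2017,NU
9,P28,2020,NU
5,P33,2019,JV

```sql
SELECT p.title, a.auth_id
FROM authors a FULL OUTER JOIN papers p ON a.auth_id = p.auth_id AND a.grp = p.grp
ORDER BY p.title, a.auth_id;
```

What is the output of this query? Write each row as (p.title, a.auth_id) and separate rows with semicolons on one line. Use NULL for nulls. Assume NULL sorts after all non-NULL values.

(P28, 9); (P28, 9); (P28, NULL); (P29, NULL); (P32, 3); (P33, 5); (P37, NULL); (P39, NULL); (P8, 5); (P9, NULL); (NULL, 1); (NULL, 3); (NULL, 6); (NULL, 6); (NULL, 7)

FULL OUTER JOIN keeps every row from both sides; unmatched rows get NULL for the other side's columns.
Matching on a.auth_id = p.auth_id AND a.grp = p.grp.
- a row (auth_id=9, grp=NU): matches 1 p row(s) → 1 output row(s).
- a row (auth_id=1, grp=FL): no match → kept, p columns NULL.
- a row (auth_id=9, grp=NU): matches 1 p row(s) → 1 output row(s).
- a row (auth_id=3, grp=FL): no match → kept, p columns NULL.
- a row (auth_id=6, grp=FL): no match → kept, p columns NULL.
- a row (auth_id=5, grp=JV): matches 2 p row(s) → 2 output row(s).
- a row (auth_id=7, grp=FL): no match → kept, p columns NULL.
- a row (auth_id=3, grp=NU): matches 1 p row(s) → 1 output row(s).
- a row (auth_id=6, grp=NU): no match → kept, p columns NULL.
- plus 5 unmatched p row(s), each kept with NULL a columns.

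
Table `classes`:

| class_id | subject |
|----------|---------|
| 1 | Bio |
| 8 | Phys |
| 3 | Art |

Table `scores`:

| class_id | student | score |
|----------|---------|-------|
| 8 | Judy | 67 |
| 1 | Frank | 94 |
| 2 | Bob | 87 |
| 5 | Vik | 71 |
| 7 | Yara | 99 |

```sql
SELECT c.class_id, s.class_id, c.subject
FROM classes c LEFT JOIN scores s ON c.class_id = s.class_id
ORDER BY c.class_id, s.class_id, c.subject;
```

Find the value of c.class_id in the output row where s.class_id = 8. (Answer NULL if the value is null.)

8

LEFT JOIN keeps every row from `classes`; unmatched rows get NULL for `scores`'s columns.
Matching on c.class_id = s.class_id.
Matched pairs: 2; unmatched c rows kept: 1.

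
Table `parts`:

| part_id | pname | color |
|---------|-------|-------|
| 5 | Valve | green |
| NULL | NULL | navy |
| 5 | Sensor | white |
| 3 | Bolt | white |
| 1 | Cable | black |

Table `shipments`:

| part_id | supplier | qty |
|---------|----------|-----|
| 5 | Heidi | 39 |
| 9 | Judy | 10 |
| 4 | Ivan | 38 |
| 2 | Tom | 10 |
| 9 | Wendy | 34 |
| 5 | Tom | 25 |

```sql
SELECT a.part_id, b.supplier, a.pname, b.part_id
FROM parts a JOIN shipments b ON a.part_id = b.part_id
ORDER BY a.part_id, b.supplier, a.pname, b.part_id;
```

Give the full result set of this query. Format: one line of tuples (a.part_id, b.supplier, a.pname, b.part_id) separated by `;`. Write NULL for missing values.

(5, Heidi, Sensor, 5); (5, Heidi, Valve, 5); (5, Tom, Sensor, 5); (5, Tom, Valve, 5)

INNER JOIN keeps only pairs where the ON condition holds.
Matching on a.part_id = b.part_id. A NULL in a compared column never satisfies the condition.
- a[0] part_id=5 → 2 match(es) in b → 2 row(s).
- a[1] part_id=NULL → no match; dropped.
- a[2] part_id=5 → 2 match(es) in b → 2 row(s).
- a[3] part_id=3 → no match; dropped.
- a[4] part_id=1 → no match; dropped.
After projecting and ordering:
a.part_id | b.supplier | a.pname | b.part_id
5 | Heidi | Sensor | 5
5 | Heidi | Valve | 5
5 | Tom | Sensor | 5
5 | Tom | Valve | 5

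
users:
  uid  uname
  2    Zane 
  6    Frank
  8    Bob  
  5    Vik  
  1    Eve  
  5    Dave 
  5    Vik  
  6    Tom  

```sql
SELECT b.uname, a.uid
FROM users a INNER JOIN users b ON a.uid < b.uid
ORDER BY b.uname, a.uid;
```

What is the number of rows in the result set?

24

INNER JOIN keeps only pairs where the ON condition holds.
Matching on a.uid < b.uid.
- uid=2: 6 matching b row(s), so 6 row(s) emitted.
- uid=6: 1 matching b row(s), so 1 row(s) emitted.
- uid=8: no matching b row, dropped.
- uid=5: 3 matching b row(s), so 3 row(s) emitted.
- uid=1: 7 matching b row(s), so 7 row(s) emitted.
- uid=5: 3 matching b row(s), so 3 row(s) emitted.
- uid=5: 3 matching b row(s), so 3 row(s) emitted.
- uid=6: 1 matching b row(s), so 1 row(s) emitted.
Total: 24 rows.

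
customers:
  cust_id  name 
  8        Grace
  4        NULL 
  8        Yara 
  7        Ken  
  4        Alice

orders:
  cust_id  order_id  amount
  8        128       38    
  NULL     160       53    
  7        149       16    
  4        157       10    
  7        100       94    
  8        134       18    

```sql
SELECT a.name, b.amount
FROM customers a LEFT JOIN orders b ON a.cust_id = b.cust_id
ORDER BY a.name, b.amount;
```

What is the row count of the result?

8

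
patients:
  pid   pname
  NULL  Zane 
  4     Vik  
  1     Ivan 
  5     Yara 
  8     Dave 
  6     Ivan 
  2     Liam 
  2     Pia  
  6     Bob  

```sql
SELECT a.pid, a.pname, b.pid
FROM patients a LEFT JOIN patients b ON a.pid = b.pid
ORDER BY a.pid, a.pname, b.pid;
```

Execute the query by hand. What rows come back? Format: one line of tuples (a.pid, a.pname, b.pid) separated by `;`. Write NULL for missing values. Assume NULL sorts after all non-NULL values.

(1, Ivan, 1); (2, Liam, 2); (2, Liam, 2); (2, Pia, 2); (2, Pia, 2); (4, Vik, 4); (5, Yara, 5); (6, Bob, 6); (6, Bob, 6); (6, Ivan, 6); (6, Ivan, 6); (8, Dave, 8); (NULL, Zane, NULL)

LEFT JOIN keeps every row from `patients a`; unmatched rows get NULL for `patients b`'s columns.
Matching on a.pid = b.pid. A NULL in a compared column never satisfies the condition.
Matched pairs: 12; unmatched a rows kept: 1.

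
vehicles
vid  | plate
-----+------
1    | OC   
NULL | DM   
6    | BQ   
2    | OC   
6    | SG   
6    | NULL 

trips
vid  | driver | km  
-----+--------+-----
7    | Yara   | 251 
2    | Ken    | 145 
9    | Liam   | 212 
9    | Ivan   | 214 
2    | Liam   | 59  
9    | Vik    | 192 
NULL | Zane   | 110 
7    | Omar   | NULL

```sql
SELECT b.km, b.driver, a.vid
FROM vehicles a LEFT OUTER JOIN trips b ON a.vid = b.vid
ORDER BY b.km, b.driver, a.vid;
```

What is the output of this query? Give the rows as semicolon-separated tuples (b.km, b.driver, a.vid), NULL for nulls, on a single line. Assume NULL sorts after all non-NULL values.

(59, Liam, 2); (145, Ken, 2); (NULL, NULL, 1); (NULL, NULL, 6); (NULL, NULL, 6); (NULL, NULL, 6); (NULL, NULL, NULL)

LEFT JOIN keeps every row from `vehicles`; unmatched rows get NULL for `trips`'s columns.
Matching on a.vid = b.vid. A NULL in a compared column never satisfies the condition.
- a row (vid=1): no match → kept, b columns NULL.
- a row (vid=NULL): no match → kept, b columns NULL.
- a row (vid=6): no match → kept, b columns NULL.
- a row (vid=2): matches 2 b row(s) → 2 output row(s).
- a row (vid=6): no match → kept, b columns NULL.
- a row (vid=6): no match → kept, b columns NULL.
After projecting and ordering:
b.km | b.driver | a.vid
59 | Liam | 2
145 | Ken | 2
NULL | NULL | 1
NULL | NULL | 6
NULL | NULL | 6
NULL | NULL | 6
NULL | NULL | NULL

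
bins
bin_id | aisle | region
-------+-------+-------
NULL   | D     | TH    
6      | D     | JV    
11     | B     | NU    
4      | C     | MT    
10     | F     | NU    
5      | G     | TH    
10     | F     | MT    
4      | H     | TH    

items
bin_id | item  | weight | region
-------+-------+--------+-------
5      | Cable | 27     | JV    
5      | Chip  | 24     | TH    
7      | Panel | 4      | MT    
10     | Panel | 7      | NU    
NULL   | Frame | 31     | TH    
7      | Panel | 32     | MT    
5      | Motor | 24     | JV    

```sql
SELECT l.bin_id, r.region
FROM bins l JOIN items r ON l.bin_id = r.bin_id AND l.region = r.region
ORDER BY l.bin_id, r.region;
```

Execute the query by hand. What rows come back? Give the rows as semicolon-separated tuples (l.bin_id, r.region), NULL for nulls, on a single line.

(5, TH); (10, NU)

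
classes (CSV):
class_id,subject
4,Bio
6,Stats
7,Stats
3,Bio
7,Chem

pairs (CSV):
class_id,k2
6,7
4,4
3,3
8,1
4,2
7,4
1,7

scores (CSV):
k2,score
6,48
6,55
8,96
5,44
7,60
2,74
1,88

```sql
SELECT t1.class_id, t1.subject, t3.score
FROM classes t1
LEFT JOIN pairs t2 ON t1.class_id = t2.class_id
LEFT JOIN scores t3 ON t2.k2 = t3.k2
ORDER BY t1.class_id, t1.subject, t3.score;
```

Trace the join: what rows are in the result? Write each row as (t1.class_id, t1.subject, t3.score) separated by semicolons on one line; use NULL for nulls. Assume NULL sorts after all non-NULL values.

Joins associate left-to-right: classes LEFT JOIN pairs on class_id gives 6 intermediate row(s).
Then LEFT JOIN `scores t3` on k2: each of those 6 rows is kept; rows whose t2.k2 has no match in t3 get NULL for t3's columns.

(3, Bio, NULL); (4, Bio, 74); (4, Bio, NULL); (6, Stats, 60); (7, Chem, NULL); (7, Stats, NULL)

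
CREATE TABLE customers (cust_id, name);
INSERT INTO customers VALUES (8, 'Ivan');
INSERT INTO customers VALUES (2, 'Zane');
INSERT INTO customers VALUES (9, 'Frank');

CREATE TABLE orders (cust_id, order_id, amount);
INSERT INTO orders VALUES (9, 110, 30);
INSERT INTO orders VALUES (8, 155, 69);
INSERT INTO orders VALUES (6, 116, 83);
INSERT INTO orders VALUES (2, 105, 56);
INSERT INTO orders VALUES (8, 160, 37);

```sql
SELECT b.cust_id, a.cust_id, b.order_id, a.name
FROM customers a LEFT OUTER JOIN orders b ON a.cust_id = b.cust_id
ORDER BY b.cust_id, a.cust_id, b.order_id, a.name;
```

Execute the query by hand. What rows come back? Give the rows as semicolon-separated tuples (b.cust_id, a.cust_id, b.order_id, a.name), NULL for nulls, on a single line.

LEFT JOIN keeps every row from `customers`; unmatched rows get NULL for `orders`'s columns.
Matching on a.cust_id = b.cust_id.
Matched pairs: 4; unmatched a rows kept: 0.

(2, 2, 105, Zane); (8, 8, 155, Ivan); (8, 8, 160, Ivan); (9, 9, 110, Frank)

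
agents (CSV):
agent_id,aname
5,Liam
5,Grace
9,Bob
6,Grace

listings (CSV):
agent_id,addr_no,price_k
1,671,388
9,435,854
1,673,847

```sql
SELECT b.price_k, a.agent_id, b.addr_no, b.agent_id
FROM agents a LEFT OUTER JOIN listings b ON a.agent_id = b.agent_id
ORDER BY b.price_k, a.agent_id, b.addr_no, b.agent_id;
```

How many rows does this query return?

LEFT JOIN keeps every row from `agents`; unmatched rows get NULL for `listings`'s columns.
Matching on a.agent_id = b.agent_id.
Matched pairs: 1; unmatched a rows kept: 3.
Total: 1 matched + 3 padded = 4 rows.

4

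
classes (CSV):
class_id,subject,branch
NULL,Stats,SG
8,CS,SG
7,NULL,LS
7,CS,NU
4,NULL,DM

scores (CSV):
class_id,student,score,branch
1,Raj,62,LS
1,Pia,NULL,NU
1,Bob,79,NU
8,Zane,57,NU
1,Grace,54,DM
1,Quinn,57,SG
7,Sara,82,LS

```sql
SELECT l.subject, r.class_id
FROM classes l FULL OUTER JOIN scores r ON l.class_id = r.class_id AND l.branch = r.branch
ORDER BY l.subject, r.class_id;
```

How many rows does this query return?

11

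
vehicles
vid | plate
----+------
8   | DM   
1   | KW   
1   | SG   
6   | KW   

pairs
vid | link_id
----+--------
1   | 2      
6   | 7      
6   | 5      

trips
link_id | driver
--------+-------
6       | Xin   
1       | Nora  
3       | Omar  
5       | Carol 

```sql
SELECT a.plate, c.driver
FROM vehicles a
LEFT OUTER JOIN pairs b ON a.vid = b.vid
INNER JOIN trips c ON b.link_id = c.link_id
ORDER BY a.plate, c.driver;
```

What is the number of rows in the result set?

1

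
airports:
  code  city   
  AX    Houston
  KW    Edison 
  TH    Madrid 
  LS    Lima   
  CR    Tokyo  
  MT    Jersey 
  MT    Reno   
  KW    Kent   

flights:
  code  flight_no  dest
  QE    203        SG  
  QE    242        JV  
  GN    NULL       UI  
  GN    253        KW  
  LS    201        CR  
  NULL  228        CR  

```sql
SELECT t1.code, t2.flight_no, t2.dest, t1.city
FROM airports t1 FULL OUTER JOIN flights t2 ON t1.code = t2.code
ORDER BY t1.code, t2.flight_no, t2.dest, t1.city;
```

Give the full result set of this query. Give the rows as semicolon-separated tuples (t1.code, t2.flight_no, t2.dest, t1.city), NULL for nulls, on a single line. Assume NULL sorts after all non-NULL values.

(AX, NULL, NULL, Houston); (CR, NULL, NULL, Tokyo); (KW, NULL, NULL, Edison); (KW, NULL, NULL, Kent); (LS, 201, CR, Lima); (MT, NULL, NULL, Jersey); (MT, NULL, NULL, Reno); (TH, NULL, NULL, Madrid); (NULL, 203, SG, NULL); (NULL, 228, CR, NULL); (NULL, 242, JV, NULL); (NULL, 253, KW, NULL); (NULL, NULL, UI, NULL)

FULL OUTER JOIN keeps every row from both sides; unmatched rows get NULL for the other side's columns.
Matching on t1.code = t2.code. A NULL in a compared column never satisfies the condition.
- t1[0] code=AX → no match; kept with NULLs on the t2 side.
- t1[1] code=KW → no match; kept with NULLs on the t2 side.
- t1[2] code=TH → no match; kept with NULLs on the t2 side.
- t1[3] code=LS → 1 match(es) in t2 → 1 row(s).
- t1[4] code=CR → no match; kept with NULLs on the t2 side.
- t1[5] code=MT → no match; kept with NULLs on the t2 side.
- t1[6] code=MT → no match; kept with NULLs on the t2 side.
- t1[7] code=KW → no match; kept with NULLs on the t2 side.
- plus 5 unmatched t2 row(s), each kept with NULL t1 columns.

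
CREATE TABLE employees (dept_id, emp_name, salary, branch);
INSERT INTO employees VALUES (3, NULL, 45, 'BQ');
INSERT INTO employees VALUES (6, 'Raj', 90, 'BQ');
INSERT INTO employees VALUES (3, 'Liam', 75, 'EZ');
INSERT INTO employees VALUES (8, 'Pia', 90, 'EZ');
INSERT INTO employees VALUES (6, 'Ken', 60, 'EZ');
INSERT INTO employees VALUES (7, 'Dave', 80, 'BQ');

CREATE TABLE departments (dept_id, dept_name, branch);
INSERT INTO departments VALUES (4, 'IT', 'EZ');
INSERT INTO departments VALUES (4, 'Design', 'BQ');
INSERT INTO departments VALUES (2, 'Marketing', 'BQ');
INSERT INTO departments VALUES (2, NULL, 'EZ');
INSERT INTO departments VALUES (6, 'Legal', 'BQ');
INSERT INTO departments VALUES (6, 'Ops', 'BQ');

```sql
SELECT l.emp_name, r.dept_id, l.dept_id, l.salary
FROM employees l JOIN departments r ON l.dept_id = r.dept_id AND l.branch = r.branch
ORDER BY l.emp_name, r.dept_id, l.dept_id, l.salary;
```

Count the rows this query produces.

INNER JOIN keeps only pairs where the ON condition holds.
Matching on l.dept_id = r.dept_id AND l.branch = r.branch.
- l (dept_id=3, branch=BQ) has no partner → excluded.
- l (dept_id=6, branch=BQ) pairs with 2 row(s) of r.
- l (dept_id=3, branch=EZ) has no partner → excluded.
- l (dept_id=8, branch=EZ) has no partner → excluded.
- l (dept_id=6, branch=EZ) has no partner → excluded.
- l (dept_id=7, branch=BQ) has no partner → excluded.
Total: 2 rows.

2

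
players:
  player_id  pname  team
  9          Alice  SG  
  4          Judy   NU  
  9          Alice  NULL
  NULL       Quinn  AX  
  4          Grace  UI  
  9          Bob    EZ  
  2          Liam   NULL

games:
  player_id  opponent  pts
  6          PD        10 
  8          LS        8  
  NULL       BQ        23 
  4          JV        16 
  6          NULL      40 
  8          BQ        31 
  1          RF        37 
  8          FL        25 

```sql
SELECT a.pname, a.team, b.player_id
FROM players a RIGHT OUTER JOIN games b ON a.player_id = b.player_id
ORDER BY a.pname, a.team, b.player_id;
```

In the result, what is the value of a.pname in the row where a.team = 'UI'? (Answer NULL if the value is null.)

Grace

RIGHT JOIN keeps every row from `games`; unmatched rows get NULL for `players`'s columns.
Matching on a.player_id = b.player_id. A NULL in a compared column never satisfies the condition.
- a row (player_id=9): no match.
- a row (player_id=4): matches 1 b row(s) → 1 output row(s).
- a row (player_id=9): no match.
- a row (player_id=NULL): no match.
- a row (player_id=4): matches 1 b row(s) → 1 output row(s).
- a row (player_id=9): no match.
- a row (player_id=2): no match.
- 7 row(s) from b found no a partner → padded with NULL.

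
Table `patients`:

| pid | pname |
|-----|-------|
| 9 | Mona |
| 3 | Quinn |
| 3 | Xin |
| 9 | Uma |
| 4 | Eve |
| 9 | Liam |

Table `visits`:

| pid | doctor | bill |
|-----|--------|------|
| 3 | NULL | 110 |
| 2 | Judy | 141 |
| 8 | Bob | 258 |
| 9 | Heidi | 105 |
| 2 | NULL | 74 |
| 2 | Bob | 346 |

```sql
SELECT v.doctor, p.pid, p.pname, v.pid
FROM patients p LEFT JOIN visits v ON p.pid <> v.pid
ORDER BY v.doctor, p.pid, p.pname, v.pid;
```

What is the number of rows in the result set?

31

LEFT JOIN keeps every row from `patients`; unmatched rows get NULL for `visits`'s columns.
Matching on p.pid <> v.pid.
Matched pairs: 31; unmatched p rows kept: 0.
Total: 31 rows.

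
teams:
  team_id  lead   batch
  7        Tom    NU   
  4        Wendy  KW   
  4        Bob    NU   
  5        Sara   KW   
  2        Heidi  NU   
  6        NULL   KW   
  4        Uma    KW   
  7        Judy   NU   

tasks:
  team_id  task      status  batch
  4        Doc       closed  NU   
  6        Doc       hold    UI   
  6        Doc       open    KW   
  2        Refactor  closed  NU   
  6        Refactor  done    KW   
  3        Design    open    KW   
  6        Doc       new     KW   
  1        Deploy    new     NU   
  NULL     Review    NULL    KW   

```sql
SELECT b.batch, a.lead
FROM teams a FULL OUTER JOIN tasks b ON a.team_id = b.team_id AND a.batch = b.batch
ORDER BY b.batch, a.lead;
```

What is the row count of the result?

14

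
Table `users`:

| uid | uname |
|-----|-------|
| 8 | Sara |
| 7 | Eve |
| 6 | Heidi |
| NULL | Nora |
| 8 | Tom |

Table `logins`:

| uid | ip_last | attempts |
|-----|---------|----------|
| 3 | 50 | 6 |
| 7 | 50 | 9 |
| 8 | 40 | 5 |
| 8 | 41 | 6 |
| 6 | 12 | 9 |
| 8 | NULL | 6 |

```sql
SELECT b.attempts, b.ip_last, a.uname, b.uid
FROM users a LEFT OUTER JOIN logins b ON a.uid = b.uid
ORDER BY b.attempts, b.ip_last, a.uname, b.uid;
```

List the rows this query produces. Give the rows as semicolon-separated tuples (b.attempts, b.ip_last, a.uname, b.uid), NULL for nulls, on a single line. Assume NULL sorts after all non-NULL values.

(5, 40, Sara, 8); (5, 40, Tom, 8); (6, 41, Sara, 8); (6, 41, Tom, 8); (6, NULL, Sara, 8); (6, NULL, Tom, 8); (9, 12, Heidi, 6); (9, 50, Eve, 7); (NULL, NULL, Nora, NULL)

LEFT JOIN keeps every row from `users`; unmatched rows get NULL for `logins`'s columns.
Matching on a.uid = b.uid. A NULL in a compared column never satisfies the condition.
- a (uid=8) pairs with 3 row(s) of b.
- a (uid=7) pairs with 1 row(s) of b.
- a (uid=6) pairs with 1 row(s) of b.
- a (uid=NULL) has no partner → padded with NULL.
- a (uid=8) pairs with 3 row(s) of b.
After projecting and ordering:
b.attempts | b.ip_last | a.uname | b.uid
5 | 40 | Sara | 8
5 | 40 | Tom | 8
6 | 41 | Sara | 8
6 | 41 | Tom | 8
6 | NULL | Sara | 8
6 | NULL | Tom | 8
9 | 12 | Heidi | 6
9 | 50 | Eve | 7
NULL | NULL | Nora | NULL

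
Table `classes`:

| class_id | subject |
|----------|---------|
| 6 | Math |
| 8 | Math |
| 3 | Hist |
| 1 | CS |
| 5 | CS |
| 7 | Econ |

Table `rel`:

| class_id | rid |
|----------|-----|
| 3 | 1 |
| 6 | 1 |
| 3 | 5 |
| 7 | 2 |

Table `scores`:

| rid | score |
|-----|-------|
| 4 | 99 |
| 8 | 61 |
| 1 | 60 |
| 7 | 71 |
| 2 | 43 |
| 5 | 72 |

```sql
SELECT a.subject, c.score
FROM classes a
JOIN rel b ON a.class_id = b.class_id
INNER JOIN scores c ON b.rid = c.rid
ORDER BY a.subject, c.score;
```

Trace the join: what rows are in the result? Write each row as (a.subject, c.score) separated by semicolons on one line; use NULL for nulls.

(Econ, 43); (Hist, 60); (Hist, 72); (Math, 60)

Evaluate left to right. First `classes a INNER JOIN rel b` on class_id: 4 row(s).
Then INNER JOIN `scores c` on rid: keep only rows whose b.rid appears in c.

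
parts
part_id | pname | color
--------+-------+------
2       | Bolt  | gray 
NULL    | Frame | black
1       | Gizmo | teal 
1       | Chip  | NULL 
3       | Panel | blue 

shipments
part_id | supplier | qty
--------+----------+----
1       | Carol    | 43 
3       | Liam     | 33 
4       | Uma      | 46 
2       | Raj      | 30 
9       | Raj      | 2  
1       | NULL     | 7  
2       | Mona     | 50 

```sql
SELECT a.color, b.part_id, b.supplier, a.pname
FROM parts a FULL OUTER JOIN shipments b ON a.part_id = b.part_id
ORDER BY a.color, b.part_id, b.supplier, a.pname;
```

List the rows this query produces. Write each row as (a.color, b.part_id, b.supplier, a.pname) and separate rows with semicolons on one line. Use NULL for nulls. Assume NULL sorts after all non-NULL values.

FULL OUTER JOIN keeps every row from both sides; unmatched rows get NULL for the other side's columns.
Matching on a.part_id = b.part_id. A NULL in a compared column never satisfies the condition.
Matched pairs: 7; unmatched a rows kept: 1; unmatched b rows kept: 2.

(black, NULL, NULL, Frame); (blue, 3, Liam, Panel); (gray, 2, Mona, Bolt); (gray, 2, Raj, Bolt); (teal, 1, Carol, Gizmo); (teal, 1, NULL, Gizmo); (NULL, 1, Carol, Chip); (NULL, 1, NULL, Chip); (NULL, 4, Uma, NULL); (NULL, 9, Raj, NULL)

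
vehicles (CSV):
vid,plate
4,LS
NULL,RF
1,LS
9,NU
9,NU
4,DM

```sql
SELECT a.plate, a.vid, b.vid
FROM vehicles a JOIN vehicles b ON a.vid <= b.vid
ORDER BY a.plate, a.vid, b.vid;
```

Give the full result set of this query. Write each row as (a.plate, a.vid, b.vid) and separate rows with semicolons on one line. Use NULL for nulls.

INNER JOIN keeps only pairs where the ON condition holds.
Matching on a.vid <= b.vid. A NULL in a compared column never satisfies the condition.
- a row (vid=4): matches 4 b row(s) → 4 output row(s).
- a row (vid=NULL): no match → dropped.
- a row (vid=1): matches 5 b row(s) → 5 output row(s).
- a row (vid=9): matches 2 b row(s) → 2 output row(s).
- a row (vid=9): matches 2 b row(s) → 2 output row(s).
- a row (vid=4): matches 4 b row(s) → 4 output row(s).

(DM, 4, 4); (DM, 4, 4); (DM, 4, 9); (DM, 4, 9); (LS, 1, 1); (LS, 1, 4); (LS, 1, 4); (LS, 1, 9); (LS, 1, 9); (LS, 4, 4); (LS, 4, 4); (LS, 4, 9); (LS, 4, 9); (NU, 9, 9); (NU, 9, 9); (NU, 9, 9); (NU, 9, 9)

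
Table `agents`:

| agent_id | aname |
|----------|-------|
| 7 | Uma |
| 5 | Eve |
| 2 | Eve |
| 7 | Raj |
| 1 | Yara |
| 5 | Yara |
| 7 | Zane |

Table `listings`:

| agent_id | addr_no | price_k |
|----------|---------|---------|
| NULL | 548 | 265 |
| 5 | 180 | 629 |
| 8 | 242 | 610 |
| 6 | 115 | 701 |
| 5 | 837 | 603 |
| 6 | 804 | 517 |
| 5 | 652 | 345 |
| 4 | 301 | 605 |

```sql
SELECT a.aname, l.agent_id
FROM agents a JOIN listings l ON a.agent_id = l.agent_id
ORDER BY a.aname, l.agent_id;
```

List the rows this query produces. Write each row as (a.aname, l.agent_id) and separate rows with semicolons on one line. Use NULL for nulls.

INNER JOIN keeps only pairs where the ON condition holds.
Matching on a.agent_id = l.agent_id. A NULL in a compared column never satisfies the condition.
- a[0] agent_id=7 → no match; dropped.
- a[1] agent_id=5 → 3 match(es) in l → 3 row(s).
- a[2] agent_id=2 → no match; dropped.
- a[3] agent_id=7 → no match; dropped.
- a[4] agent_id=1 → no match; dropped.
- a[5] agent_id=5 → 3 match(es) in l → 3 row(s).
- a[6] agent_id=7 → no match; dropped.
After projecting and ordering:
a.aname | l.agent_id
Eve | 5
Eve | 5
Eve | 5
Yara | 5
Yara | 5
Yara | 5

(Eve, 5); (Eve, 5); (Eve, 5); (Yara, 5); (Yara, 5); (Yara, 5)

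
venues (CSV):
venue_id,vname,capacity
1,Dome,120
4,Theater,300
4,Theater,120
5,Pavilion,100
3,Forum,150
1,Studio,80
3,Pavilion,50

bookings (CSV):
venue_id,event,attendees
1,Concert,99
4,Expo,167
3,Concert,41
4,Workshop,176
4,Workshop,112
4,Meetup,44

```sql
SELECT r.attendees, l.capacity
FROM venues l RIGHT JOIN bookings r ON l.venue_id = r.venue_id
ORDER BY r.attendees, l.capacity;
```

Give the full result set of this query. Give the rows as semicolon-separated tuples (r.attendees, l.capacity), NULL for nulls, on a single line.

RIGHT JOIN keeps every row from `bookings`; unmatched rows get NULL for `venues`'s columns.
Matching on l.venue_id = r.venue_id.
Matched pairs: 12; unmatched r rows kept: 0.

(41, 50); (41, 150); (44, 120); (44, 300); (99, 80); (99, 120); (112, 120); (112, 300); (167, 120); (167, 300); (176, 120); (176, 300)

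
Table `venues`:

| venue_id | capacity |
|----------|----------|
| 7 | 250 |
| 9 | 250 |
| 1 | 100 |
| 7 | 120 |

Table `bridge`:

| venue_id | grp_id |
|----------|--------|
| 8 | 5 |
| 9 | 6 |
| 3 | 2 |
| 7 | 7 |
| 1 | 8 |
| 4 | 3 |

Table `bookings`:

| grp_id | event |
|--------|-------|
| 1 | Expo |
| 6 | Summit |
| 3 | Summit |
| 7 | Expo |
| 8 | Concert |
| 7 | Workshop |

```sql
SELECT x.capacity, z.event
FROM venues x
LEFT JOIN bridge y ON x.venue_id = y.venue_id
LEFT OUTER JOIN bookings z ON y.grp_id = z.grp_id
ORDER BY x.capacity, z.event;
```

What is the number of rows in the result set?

Joins associate left-to-right: venues LEFT JOIN bridge on venue_id gives 4 intermediate row(s).
Then LEFT JOIN `bookings z` on grp_id: each of those 4 rows is kept; rows whose y.grp_id has no match in z get NULL for z's columns.
Result: 6 row(s).

6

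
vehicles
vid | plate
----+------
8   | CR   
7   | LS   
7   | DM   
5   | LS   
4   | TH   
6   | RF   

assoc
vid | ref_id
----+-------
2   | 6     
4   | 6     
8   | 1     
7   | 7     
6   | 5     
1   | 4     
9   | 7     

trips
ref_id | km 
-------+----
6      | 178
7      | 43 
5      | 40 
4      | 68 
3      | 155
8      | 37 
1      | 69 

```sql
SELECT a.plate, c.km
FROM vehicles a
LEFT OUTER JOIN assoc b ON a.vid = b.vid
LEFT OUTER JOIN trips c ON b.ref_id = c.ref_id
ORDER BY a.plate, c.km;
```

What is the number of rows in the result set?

6

Evaluate left to right. First `vehicles a LEFT JOIN assoc b` on vid: 6 row(s).
Then LEFT JOIN `trips c` on ref_id: each of those 6 rows is kept; rows whose b.ref_id has no match in c get NULL for c's columns.
Result: 6 row(s).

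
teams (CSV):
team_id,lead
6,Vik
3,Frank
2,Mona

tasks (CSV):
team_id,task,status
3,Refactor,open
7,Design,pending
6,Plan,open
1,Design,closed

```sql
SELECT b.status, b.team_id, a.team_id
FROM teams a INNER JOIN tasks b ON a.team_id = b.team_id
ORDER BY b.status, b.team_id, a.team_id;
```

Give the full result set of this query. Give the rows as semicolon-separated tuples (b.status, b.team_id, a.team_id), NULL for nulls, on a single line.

(open, 3, 3); (open, 6, 6)

INNER JOIN keeps only pairs where the ON condition holds.
Matching on a.team_id = b.team_id.
Matched pairs: 2.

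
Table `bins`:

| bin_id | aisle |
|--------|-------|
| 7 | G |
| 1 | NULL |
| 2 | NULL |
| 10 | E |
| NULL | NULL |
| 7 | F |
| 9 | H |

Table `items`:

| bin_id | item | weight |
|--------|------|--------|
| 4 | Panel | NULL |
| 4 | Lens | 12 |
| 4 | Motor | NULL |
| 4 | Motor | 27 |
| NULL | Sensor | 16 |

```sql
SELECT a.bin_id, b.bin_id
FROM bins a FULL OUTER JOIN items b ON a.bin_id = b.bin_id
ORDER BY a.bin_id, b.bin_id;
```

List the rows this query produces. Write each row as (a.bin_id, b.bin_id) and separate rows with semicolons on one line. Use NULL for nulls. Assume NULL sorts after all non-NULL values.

(1, NULL); (2, NULL); (7, NULL); (7, NULL); (9, NULL); (10, NULL); (NULL, 4); (NULL, 4); (NULL, 4); (NULL, 4); (NULL, NULL); (NULL, NULL)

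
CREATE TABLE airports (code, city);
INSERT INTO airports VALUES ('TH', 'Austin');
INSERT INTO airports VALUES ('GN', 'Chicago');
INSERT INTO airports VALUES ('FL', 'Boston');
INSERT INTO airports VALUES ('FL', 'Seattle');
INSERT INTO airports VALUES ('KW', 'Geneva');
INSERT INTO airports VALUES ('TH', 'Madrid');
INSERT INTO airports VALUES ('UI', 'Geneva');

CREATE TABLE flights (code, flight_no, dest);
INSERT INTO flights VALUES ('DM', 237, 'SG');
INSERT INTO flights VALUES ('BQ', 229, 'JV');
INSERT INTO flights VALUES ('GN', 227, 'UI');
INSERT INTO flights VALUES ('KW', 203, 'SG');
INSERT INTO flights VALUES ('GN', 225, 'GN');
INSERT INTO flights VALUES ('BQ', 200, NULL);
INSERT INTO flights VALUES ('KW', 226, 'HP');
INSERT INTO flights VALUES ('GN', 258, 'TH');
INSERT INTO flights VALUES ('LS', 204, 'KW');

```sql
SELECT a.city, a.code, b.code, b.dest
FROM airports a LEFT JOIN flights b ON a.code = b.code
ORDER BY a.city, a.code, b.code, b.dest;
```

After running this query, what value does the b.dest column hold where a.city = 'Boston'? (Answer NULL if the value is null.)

NULL

LEFT JOIN keeps every row from `airports`; unmatched rows get NULL for `flights`'s columns.
Matching on a.code = b.code.
Matched pairs: 5; unmatched a rows kept: 5.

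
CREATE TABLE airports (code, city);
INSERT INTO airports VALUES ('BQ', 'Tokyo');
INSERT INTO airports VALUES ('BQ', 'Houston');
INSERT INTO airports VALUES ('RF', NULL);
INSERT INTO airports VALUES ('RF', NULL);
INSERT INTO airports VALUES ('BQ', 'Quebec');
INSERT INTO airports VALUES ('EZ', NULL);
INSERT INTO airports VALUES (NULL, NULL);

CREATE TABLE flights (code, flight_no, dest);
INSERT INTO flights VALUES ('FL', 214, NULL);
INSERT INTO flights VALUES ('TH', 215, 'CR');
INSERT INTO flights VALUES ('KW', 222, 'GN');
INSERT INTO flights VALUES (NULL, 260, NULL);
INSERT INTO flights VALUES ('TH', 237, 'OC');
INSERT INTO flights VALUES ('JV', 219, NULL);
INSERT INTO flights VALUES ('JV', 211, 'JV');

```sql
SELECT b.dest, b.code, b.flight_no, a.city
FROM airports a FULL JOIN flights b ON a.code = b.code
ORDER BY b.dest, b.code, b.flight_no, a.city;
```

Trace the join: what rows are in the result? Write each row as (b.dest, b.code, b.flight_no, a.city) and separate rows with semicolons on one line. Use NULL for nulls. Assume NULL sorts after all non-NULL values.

(CR, TH, 215, NULL); (GN, KW, 222, NULL); (JV, JV, 211, NULL); (OC, TH, 237, NULL); (NULL, FL, 214, NULL); (NULL, JV, 219, NULL); (NULL, NULL, 260, NULL); (NULL, NULL, NULL, Houston); (NULL, NULL, NULL, Quebec); (NULL, NULL, NULL, Tokyo); (NULL, NULL, NULL, NULL); (NULL, NULL, NULL, NULL); (NULL, NULL, NULL, NULL); (NULL, NULL, NULL, NULL)

FULL OUTER JOIN keeps every row from both sides; unmatched rows get NULL for the other side's columns.
Matching on a.code = b.code. A NULL in a compared column never satisfies the condition.
- a row (code=BQ): no match → kept, b columns NULL.
- a row (code=BQ): no match → kept, b columns NULL.
- a row (code=RF): no match → kept, b columns NULL.
- a row (code=RF): no match → kept, b columns NULL.
- a row (code=BQ): no match → kept, b columns NULL.
- a row (code=EZ): no match → kept, b columns NULL.
- a row (code=NULL): no match → kept, b columns NULL.
- 7 b row(s) had no a match → kept, a columns NULL.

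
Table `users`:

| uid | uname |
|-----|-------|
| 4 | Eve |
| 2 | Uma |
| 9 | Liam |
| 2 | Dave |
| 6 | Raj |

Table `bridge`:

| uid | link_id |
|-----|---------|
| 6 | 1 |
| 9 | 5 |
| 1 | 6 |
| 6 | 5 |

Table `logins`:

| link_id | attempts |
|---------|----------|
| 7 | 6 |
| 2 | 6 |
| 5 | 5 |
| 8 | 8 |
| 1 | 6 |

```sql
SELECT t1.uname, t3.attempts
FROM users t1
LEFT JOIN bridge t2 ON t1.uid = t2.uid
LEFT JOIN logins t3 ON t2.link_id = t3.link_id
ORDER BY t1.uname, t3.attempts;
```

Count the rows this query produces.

Step 1 — t1 LEFT JOIN t2 on uid → 6 row(s).
Then LEFT JOIN `logins t3` on link_id: each of those 6 rows is kept; rows whose t2.link_id has no match in t3 get NULL for t3's columns.
Result: 6 row(s).

6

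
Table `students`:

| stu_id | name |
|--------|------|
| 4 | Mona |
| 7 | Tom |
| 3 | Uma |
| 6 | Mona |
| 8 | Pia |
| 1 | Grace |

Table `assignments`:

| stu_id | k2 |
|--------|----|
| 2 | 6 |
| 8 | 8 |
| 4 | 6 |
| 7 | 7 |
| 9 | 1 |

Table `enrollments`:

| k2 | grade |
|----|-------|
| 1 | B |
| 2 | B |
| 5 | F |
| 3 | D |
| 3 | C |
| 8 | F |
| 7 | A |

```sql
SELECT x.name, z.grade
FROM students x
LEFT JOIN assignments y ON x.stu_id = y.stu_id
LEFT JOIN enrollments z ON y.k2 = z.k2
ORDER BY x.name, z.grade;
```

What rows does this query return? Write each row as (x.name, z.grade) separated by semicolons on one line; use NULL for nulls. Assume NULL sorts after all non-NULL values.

Step 1 — x LEFT JOIN y on stu_id → 6 row(s).
Then LEFT JOIN `enrollments z` on k2: each of those 6 rows is kept; rows whose y.k2 has no match in z get NULL for z's columns.

(Grace, NULL); (Mona, NULL); (Mona, NULL); (Pia, F); (Tom, A); (Uma, NULL)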